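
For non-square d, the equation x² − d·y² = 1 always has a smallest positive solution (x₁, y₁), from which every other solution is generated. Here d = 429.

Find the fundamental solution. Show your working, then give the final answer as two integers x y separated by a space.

[20; 1,2,2,9,1,12,1,9,2,2,1,40] for √429; ℓ=12 ⇒ convergent index 11
a_0=20:  p_0=20·1+0=20,  q_0=20·0+1=1
…
a_4=9:  p_4=9·145+62=1367,  q_4=9·7+3=66
…
a_7=1:  p_7=1·19511+1512=21023,  q_7=1·942+73=1015
…
a_10=2:  p_10=2·438459+208718=1085636,  q_10=2·21169+10077=52415
a_11=1:  p_11=1·1085636+438459=1524095,  q_11=1·52415+21169=73584
(x₁, y₁) = (1524095, 73584);  1524095² − 429·73584² = 1 ✓

1524095 73584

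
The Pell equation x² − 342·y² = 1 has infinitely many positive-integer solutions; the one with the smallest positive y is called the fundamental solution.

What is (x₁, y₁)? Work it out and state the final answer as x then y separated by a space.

[18; 2,36] for √342; ℓ=2 ⇒ convergent index 1
a_0=18:  p_0=18·1+0=18,  q_0=18·0+1=1
a_1=2:  p_1=2·18+1=37,  q_1=2·1+0=2
fundamental: x₁=37, y₁=2  (since 1369 − 342·4 = 1)

37 2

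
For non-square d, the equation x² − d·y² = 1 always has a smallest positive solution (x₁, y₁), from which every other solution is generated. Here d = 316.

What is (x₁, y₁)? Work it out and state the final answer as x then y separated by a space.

[17; 1,3,2,8,2,3,1,34] for √316; ℓ=8 ⇒ convergent index 7
i=0: a=17 ⇒ p=17, q=1
i=1: a=1 ⇒ p=18, q=1
i=2: a=3 ⇒ p=71, q=4
i=3: a=2 ⇒ p=160, q=9
i=4: a=8 ⇒ p=1351, q=76
i=5: a=2 ⇒ p=2862, q=161
i=6: a=3 ⇒ p=9937, q=559
i=7: a=1 ⇒ p=12799, q=720
→ (12799, 720).  Check: 12799²=163814401, 316·720²=163814400, difference 1.

12799 720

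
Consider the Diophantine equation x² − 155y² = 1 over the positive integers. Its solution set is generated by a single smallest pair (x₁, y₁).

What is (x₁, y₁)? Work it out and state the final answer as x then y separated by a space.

249 20

[12; 2,4,2,24] for √155; ℓ=4 ⇒ convergent index 3
i=0: a=12 ⇒ p=12, q=1
i=1: a=2 ⇒ p=25, q=2
i=2: a=4 ⇒ p=112, q=9
i=3: a=2 ⇒ p=249, q=20
→ (249, 20).  Check: 249²=62001, 155·20²=62000, difference 1.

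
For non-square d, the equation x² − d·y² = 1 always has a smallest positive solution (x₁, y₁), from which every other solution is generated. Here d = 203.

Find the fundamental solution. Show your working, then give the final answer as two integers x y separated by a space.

√203 = [14; 4,28, …], period ℓ=2 (even) → k=1
step 0: (14, 1)  from 14·(1,0) + (0,1)
step 1: (57, 4)  from 4·(14,1) + (1,0)
fundamental: x₁=57, y₁=4  (since 3249 − 203·16 = 1)

57 4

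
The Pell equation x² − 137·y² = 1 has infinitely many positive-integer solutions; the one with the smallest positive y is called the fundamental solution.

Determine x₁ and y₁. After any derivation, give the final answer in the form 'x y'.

6083073 519712

[11; 1,2,2,1,1,2,2,1,22] for √137; ℓ=9 ⇒ convergent index 17
i=0: a=11 ⇒ p=11, q=1
…
i=11: a=2 ⇒ p=122279, q=10447
…
i=16: a=2 ⇒ p=4286741, q=366241
i=17: a=1 ⇒ p=6083073, q=519712
(x₁, y₁) = (6083073, 519712);  6083073² − 137·519712² = 1 ✓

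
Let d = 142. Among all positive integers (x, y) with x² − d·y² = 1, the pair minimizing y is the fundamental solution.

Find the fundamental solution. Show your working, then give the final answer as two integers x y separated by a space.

143 12

d=142: √d = [11; 1,10,1,22] (ℓ=4, even), read p_3/q_3
a_0=11:  p_0=11·1+0=11,  q_0=11·0+1=1
a_1=1:  p_1=1·11+1=12,  q_1=1·1+0=1
a_2=10:  p_2=10·12+11=131,  q_2=10·1+1=11
a_3=1:  p_3=1·131+12=143,  q_3=1·11+1=12
→ (143, 12).  Check: 143²=20449, 142·12²=20448, difference 1.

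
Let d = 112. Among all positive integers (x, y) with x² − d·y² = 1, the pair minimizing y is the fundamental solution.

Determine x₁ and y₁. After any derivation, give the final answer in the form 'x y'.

127 12

[10; 1,1,2,1,1,20] for √112; ℓ=6 ⇒ convergent index 5
k=0  a_k=10  p_k/q_k = 10/1
…
k=3  a_k=2  p_k/q_k = 53/5
k=4  a_k=1  p_k/q_k = 74/7
k=5  a_k=1  p_k/q_k = 127/12
(x₁, y₁) = (127, 12);  127² − 112·12² = 1 ✓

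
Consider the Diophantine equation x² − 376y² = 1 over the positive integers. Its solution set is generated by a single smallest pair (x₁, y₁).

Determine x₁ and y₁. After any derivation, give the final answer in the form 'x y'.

√376 → a₀=19, period (2,1,1,3,1,…,1,2,38); ℓ=16 even so k=15
a_0=19:  p_0=19·1+0=19,  q_0=19·0+1=1
…
a_2=1:  p_2=1·39+19=58,  q_2=1·2+1=3
a_3=1:  p_3=1·58+39=97,  q_3=1·3+2=5
a_4=3:  p_4=3·97+58=349,  q_4=3·5+3=18
…
a_10=2:  p_10=2·28834+12953=70621,  q_10=2·1487+668=3642
a_11=1:  p_11=1·70621+28834=99455,  q_11=1·3642+1487=5129
a_12=3:  p_12=3·99455+70621=368986,  q_12=3·5129+3642=19029
a_13=1:  p_13=1·368986+99455=468441,  q_13=1·19029+5129=24158
a_14=1:  p_14=1·468441+368986=837427,  q_14=1·24158+19029=43187
a_15=2:  p_15=2·837427+468441=2143295,  q_15=2·43187+24158=110532
fundamental: x₁=2143295, y₁=110532  (since 4593713457025 − 376·12217323024 = 1)

2143295 110532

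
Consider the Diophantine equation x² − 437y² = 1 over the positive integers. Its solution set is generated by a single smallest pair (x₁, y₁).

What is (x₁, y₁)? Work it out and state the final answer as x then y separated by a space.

4599 220

√437 → a₀=20, period (1,9,2,9,1,40); ℓ=6 even so k=5
k=0  a_k=20  p_k/q_k = 20/1
k=1  a_k=1  p_k/q_k = 21/1
…
k=4  a_k=9  p_k/q_k = 4160/199
k=5  a_k=1  p_k/q_k = 4599/220
fundamental: x₁=4599, y₁=220  (since 21150801 − 437·48400 = 1)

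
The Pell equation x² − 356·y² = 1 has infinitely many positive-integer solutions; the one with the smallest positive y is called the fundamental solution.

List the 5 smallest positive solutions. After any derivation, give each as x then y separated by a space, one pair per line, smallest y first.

√356 → a₀=18, period (1,6,1,1,2,…,6,1,36); ℓ=14 even so k=13
a_0=18:  p_0=18·1+0=18,  q_0=18·0+1=1
a_1=1:  p_1=1·18+1=19,  q_1=1·1+0=1
a_2=6:  p_2=6·19+18=132,  q_2=6·1+1=7
a_3=1:  p_3=1·132+19=151,  q_3=1·7+1=8
…
a_6=1:  p_6=1·717+283=1000,  q_6=1·38+15=53
…
a_8=1:  p_8=1·8717+1000=9717,  q_8=1·462+53=515
a_9=2:  p_9=2·9717+8717=28151,  q_9=2·515+462=1492
…
a_12=6:  p_12=6·66019+37868=433982,  q_12=6·3499+2007=23001
a_13=1:  p_13=1·433982+66019=500001,  q_13=1·23001+3499=26500
(x₁, y₁) = (500001, 26500);  500001² − 356·26500² = 1 ✓
(500001+26500√356)^2 = 500002000001 + 26500053000√356
(500001+26500√356)^3 = 500003000004500001 + 26500106000079500√356
(500001+26500√356)^4 = 500004000010000008000001 + 26500159000265000106000√356
(500001+26500√356)^5 = 500005000017500025000012500001 + 26500212000556500530000132500√356

500001 26500
500002000001 26500053000
500003000004500001 26500106000079500
500004000010000008000001 26500159000265000106000
500005000017500025000012500001 26500212000556500530000132500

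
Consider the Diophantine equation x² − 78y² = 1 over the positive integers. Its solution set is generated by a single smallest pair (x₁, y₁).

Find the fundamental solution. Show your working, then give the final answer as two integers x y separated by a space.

53 6

d=78: √d = [8; 1,4,1,16] (ℓ=4, even), read p_3/q_3
k=0  a_k=8  p_k/q_k = 8/1
k=1  a_k=1  p_k/q_k = 9/1
k=2  a_k=4  p_k/q_k = 44/5
k=3  a_k=1  p_k/q_k = 53/6
fundamental: x₁=53, y₁=6  (since 2809 − 78·36 = 1)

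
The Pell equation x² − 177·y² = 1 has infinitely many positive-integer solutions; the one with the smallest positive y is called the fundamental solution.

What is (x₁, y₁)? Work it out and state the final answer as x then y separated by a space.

62423 4692

√177 = [13; 3,3,2,8,2,3,3,26, …], period ℓ=8 (even) → k=7
step 0: (13, 1)  from 13·(1,0) + (0,1)
…
step 2: (133, 10)  from 3·(40,3) + (13,1)
step 3: (306, 23)  from 2·(133,10) + (40,3)
step 4: (2581, 194)  from 8·(306,23) + (133,10)
step 5: (5468, 411)  from 2·(2581,194) + (306,23)
step 6: (18985, 1427)  from 3·(5468,411) + (2581,194)
step 7: (62423, 4692)  from 3·(18985,1427) + (5468,411)
→ (62423, 4692).  Check: 62423²=3896630929, 177·4692²=3896630928, difference 1.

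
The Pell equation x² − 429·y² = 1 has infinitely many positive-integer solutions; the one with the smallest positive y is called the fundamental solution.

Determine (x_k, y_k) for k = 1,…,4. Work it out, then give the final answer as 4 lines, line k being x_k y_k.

√429 → a₀=20, period (1,2,2,9,1,12,1,9,2,2,1,40); ℓ=12 even so k=11
step 0: (20, 1)  from 20·(1,0) + (0,1)
step 1: (21, 1)  from 1·(20,1) + (1,0)
step 2: (62, 3)  from 2·(21,1) + (20,1)
step 3: (145, 7)  from 2·(62,3) + (21,1)
step 4: (1367, 66)  from 9·(145,7) + (62,3)
step 5: (1512, 73)  from 1·(1367,66) + (145,7)
step 6: (19511, 942)  from 12·(1512,73) + (1367,66)
step 7: (21023, 1015)  from 1·(19511,942) + (1512,73)
step 8: (208718, 10077)  from 9·(21023,1015) + (19511,942)
step 9: (438459, 21169)  from 2·(208718,10077) + (21023,1015)
step 10: (1085636, 52415)  from 2·(438459,21169) + (208718,10077)
step 11: (1524095, 73584)  from 1·(1085636,52415) + (438459,21169)
fundamental: x₁=1524095, y₁=73584  (since 2322865569025 − 429·5414605056 = 1)
k=2:  x_2 = 1524095·1524095+429·73584·73584 = 4645731138049,  y_2 = 1524095·73584+73584·1524095 = 224298012960
k=3:  x_3 = 1524095·4645731138049+429·73584·224298012960 = 14161071197688057215,  y_3 = 1524095·224298012960+73584·4645731138049 = 683702960124468816
k=4:  x_4 = 1524095·14161071197688057215+429·73584·683702960124468816 = 43165635614076113391052801,  y_4 = 1524095·683702960124468816+73584·14161071197688057215 = 2084056526021580302230080

1524095 73584
4645731138049 224298012960
14161071197688057215 683702960124468816
43165635614076113391052801 2084056526021580302230080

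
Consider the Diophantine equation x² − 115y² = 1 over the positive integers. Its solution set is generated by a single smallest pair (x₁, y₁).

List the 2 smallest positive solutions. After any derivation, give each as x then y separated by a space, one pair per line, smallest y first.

1126 105
2535751 236460

√115 → a₀=10, period (1,2,1,1,1,1,1,2,1,20); ℓ=10 even so k=9
k=0  a_k=10  p_k/q_k = 10/1
k=1  a_k=1  p_k/q_k = 11/1
k=2  a_k=2  p_k/q_k = 32/3
k=3  a_k=1  p_k/q_k = 43/4
k=4  a_k=1  p_k/q_k = 75/7
k=5  a_k=1  p_k/q_k = 118/11
k=6  a_k=1  p_k/q_k = 193/18
k=7  a_k=1  p_k/q_k = 311/29
k=8  a_k=2  p_k/q_k = 815/76
k=9  a_k=1  p_k/q_k = 1126/105
(x₁, y₁) = (1126, 105);  1126² − 115·105² = 1 ✓
n=2: (1126,105)∘(1126,105) = (1126·1126+115·105·105, 1126·105+105·1126) = (2535751,236460)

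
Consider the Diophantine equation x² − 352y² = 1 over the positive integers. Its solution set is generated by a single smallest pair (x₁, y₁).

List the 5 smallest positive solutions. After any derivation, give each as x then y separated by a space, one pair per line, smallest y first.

√352 = [18; 1,3,5,9,5,3,1,36, …], period ℓ=8 (even) → k=7
i=0: a=18 ⇒ p=18, q=1
…
i=4: a=9 ⇒ p=3621, q=193
…
i=6: a=3 ⇒ p=59118, q=3151
i=7: a=1 ⇒ p=77617, q=4137
fundamental: x₁=77617, y₁=4137  (since 6024398689 − 352·17114769 = 1)
k=2:  x_2 = 77617·77617+352·4137·4137 = 12048797377,  y_2 = 77617·4137+4137·77617 = 642203058
k=3:  x_3 = 77617·12048797377+352·4137·642203058 = 1870383011943601,  y_3 = 77617·642203058+4137·12048797377 = 99691749501435
k=4:  x_4 = 77617·1870383011943601+352·4137·99691749501435 = 290347036464004160257,  y_4 = 77617·99691749501435+4137·1870383011943601 = 15475549041463557732
k=5:  x_5 = 77617·290347036464004160257+352·4137·15475549041463557732 = 45071731856582838801391537,  y_5 = 77617·15475549041463557732+4137·290347036464004160257 = 2402331379802862171467853

77617 4137
12048797377 642203058
1870383011943601 99691749501435
290347036464004160257 15475549041463557732
45071731856582838801391537 2402331379802862171467853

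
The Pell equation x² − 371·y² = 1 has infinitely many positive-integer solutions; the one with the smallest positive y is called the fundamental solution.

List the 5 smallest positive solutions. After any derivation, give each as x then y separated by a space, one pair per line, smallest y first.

√371 → a₀=19, period (3,1,4,1,3,38); ℓ=6 even so k=5
k=0  a_k=19  p_k/q_k = 19/1
k=1  a_k=3  p_k/q_k = 58/3
k=2  a_k=1  p_k/q_k = 77/4
k=3  a_k=4  p_k/q_k = 366/19
k=4  a_k=1  p_k/q_k = 443/23
k=5  a_k=3  p_k/q_k = 1695/88
→ (1695, 88).  Check: 1695²=2873025, 371·88²=2873024, difference 1.
n=2: (1695,88)∘(1695,88) = (1695·1695+371·88·88, 1695·88+88·1695) = (5746049,298320)
n=3: (5746049,298320)∘(1695,88) = (1695·5746049+371·88·298320, 1695·298320+88·5746049) = (19479104415,1011304712)
n=4: (19479104415,1011304712)∘(1695,88) = (1695·19479104415+371·88·1011304712, 1695·1011304712+88·19479104415) = (66034158220801,3428322675360)
n=5: (66034158220801,3428322675360)∘(1695,88) = (1695·66034158220801+371·88·3428322675360, 1695·3428322675360+88·66034158220801) = (223855776889410975,11622012858165688)

1695 88
5746049 298320
19479104415 1011304712
66034158220801 3428322675360
223855776889410975 11622012858165688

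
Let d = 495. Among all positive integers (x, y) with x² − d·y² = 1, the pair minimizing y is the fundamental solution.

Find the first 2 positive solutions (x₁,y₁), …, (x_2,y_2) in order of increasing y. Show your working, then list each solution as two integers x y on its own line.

89 4
15841 712

√495 = [22; 4,44, …], period ℓ=2 (even) → k=1
step 0: (22, 1)  from 22·(1,0) + (0,1)
step 1: (89, 4)  from 4·(22,1) + (1,0)
fundamental: x₁=89, y₁=4  (since 7921 − 495·16 = 1)
(89+4√495)^2 = 15841 + 712√495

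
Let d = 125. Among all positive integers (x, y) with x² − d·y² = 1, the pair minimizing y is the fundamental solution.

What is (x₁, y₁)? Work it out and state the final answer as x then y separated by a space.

930249 83204

d=125: √d = [11; 5,1,1,5,22] (ℓ=5, odd), read p_9/q_9
i=0: a=11 ⇒ p=11, q=1
…
i=4: a=5 ⇒ p=682, q=61
i=5: a=22 ⇒ p=15127, q=1353
i=6: a=5 ⇒ p=76317, q=6826
i=7: a=1 ⇒ p=91444, q=8179
i=8: a=1 ⇒ p=167761, q=15005
i=9: a=5 ⇒ p=930249, q=83204
→ (930249, 83204).  Check: 930249²=865363202001, 125·83204²=865363202000, difference 1.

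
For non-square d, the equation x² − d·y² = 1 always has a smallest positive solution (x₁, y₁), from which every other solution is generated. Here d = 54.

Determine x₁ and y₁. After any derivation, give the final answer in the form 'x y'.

485 66

d=54: √d = [7; 2,1,6,1,2,14] (ℓ=6, even), read p_5/q_5
a_0=7:  p_0=7·1+0=7,  q_0=7·0+1=1
a_1=2:  p_1=2·7+1=15,  q_1=2·1+0=2
a_2=1:  p_2=1·15+7=22,  q_2=1·2+1=3
…
a_4=1:  p_4=1·147+22=169,  q_4=1·20+3=23
a_5=2:  p_5=2·169+147=485,  q_5=2·23+20=66
→ (485, 66).  Check: 485²=235225, 54·66²=235224, difference 1.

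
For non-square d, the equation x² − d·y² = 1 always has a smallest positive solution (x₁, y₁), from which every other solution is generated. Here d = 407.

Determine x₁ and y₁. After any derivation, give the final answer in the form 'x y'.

2663 132

√407 → a₀=20, period (5,1,2,1,5,40); ℓ=6 even so k=5
a_0=20:  p_0=20·1+0=20,  q_0=20·0+1=1
a_1=5:  p_1=5·20+1=101,  q_1=5·1+0=5
a_2=1:  p_2=1·101+20=121,  q_2=1·5+1=6
…
a_4=1:  p_4=1·343+121=464,  q_4=1·17+6=23
a_5=5:  p_5=5·464+343=2663,  q_5=5·23+17=132
(x₁, y₁) = (2663, 132);  2663² − 407·132² = 1 ✓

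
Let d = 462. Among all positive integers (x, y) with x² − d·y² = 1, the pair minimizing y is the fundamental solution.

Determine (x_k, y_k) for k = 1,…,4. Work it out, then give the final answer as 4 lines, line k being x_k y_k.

√462 → a₀=21, period (2,42); ℓ=2 even so k=1
i=0: a=21 ⇒ p=21, q=1
i=1: a=2 ⇒ p=43, q=2
(x₁, y₁) = (43, 2);  43² − 462·2² = 1 ✓
n=2: (43,2)∘(43,2) = (43·43+462·2·2, 43·2+2·43) = (3697,172)
n=3: (3697,172)∘(43,2) = (43·3697+462·2·172, 43·172+2·3697) = (317899,14790)
n=4: (317899,14790)∘(43,2) = (43·317899+462·2·14790, 43·14790+2·317899) = (27335617,1271768)

43 2
3697 172
317899 14790
27335617 1271768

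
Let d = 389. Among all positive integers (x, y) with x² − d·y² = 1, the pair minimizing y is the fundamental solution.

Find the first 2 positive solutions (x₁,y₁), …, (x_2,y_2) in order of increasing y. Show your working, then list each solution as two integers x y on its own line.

d=389: √d = [19; 1,2,1,1,1,1,2,1,38] (ℓ=9, odd), read p_17/q_17
step 0: (19, 1)  from 19·(1,0) + (0,1)
…
step 2: (59, 3)  from 2·(20,1) + (19,1)
step 3: (79, 4)  from 1·(59,3) + (20,1)
step 4: (138, 7)  from 1·(79,4) + (59,3)
step 5: (217, 11)  from 1·(138,7) + (79,4)
…
step 7: (927, 47)  from 2·(355,18) + (217,11)
step 8: (1282, 65)  from 1·(927,47) + (355,18)
step 9: (49643, 2517)  from 38·(1282,65) + (927,47)
…
step 12: (202418, 10263)  from 1·(151493,7681) + (50925,2582)
step 13: (353911, 17944)  from 1·(202418,10263) + (151493,7681)
…
step 16: (2376809, 120509)  from 2·(910240,46151) + (556329,28207)
step 17: (3287049, 166660)  from 1·(2376809,120509) + (910240,46151)
fundamental: x₁=3287049, y₁=166660  (since 10804691128401 − 389·27775555600 = 1)
n=2: (3287049,166660)∘(3287049,166660) = (3287049·3287049+389·166660·166660, 3287049·166660+166660·3287049) = (21609382256801,1095639172680)

3287049 166660
21609382256801 1095639172680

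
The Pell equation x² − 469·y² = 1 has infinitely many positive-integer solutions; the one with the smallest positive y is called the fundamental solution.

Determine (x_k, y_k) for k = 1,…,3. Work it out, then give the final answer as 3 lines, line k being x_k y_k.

137215 6336
37655912449 1738788480
10333912053241855 477175722560064

√469 → a₀=21, period (1,1,1,10,6,10,1,1,1,42); ℓ=10 even so k=9
step 0: (21, 1)  from 21·(1,0) + (0,1)
step 1: (22, 1)  from 1·(21,1) + (1,0)
…
step 3: (65, 3)  from 1·(43,2) + (22,1)
step 4: (693, 32)  from 10·(65,3) + (43,2)
step 5: (4223, 195)  from 6·(693,32) + (65,3)
step 6: (42923, 1982)  from 10·(4223,195) + (693,32)
step 7: (47146, 2177)  from 1·(42923,1982) + (4223,195)
step 8: (90069, 4159)  from 1·(47146,2177) + (42923,1982)
step 9: (137215, 6336)  from 1·(90069,4159) + (47146,2177)
→ (137215, 6336).  Check: 137215²=18827956225, 469·6336²=18827956224, difference 1.
(x_2, y_2) = (137215·137215 + 469·6336·6336, 137215·6336 + 6336·137215) = (37655912449, 1738788480)
(x_3, y_3) = (137215·37655912449 + 469·6336·1738788480, 137215·1738788480 + 6336·37655912449) = (10333912053241855, 477175722560064)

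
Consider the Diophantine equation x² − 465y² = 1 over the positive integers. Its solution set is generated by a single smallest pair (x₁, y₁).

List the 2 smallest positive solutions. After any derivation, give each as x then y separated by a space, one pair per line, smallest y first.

[21; 1,1,3,2,2,2,3,1,1,42] for √465; ℓ=10 ⇒ convergent index 9
k=0  a_k=21  p_k/q_k = 21/1
k=1  a_k=1  p_k/q_k = 22/1
k=2  a_k=1  p_k/q_k = 43/2
…
k=5  a_k=2  p_k/q_k = 841/39
k=6  a_k=2  p_k/q_k = 2027/94
k=7  a_k=3  p_k/q_k = 6922/321
k=8  a_k=1  p_k/q_k = 8949/415
k=9  a_k=1  p_k/q_k = 15871/736
fundamental: x₁=15871, y₁=736  (since 251888641 − 465·541696 = 1)
k=2:  x_2 = 15871·15871+465·736·736 = 503777281,  y_2 = 15871·736+736·15871 = 23362112

15871 736
503777281 23362112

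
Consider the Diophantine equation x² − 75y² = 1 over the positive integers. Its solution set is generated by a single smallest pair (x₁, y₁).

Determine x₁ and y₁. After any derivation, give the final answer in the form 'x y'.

d=75: √d = [8; 1,1,1,16] (ℓ=4, even), read p_3/q_3
i=0: a=8 ⇒ p=8, q=1
…
i=2: a=1 ⇒ p=17, q=2
i=3: a=1 ⇒ p=26, q=3
→ (26, 3).  Check: 26²=676, 75·3²=675, difference 1.

26 3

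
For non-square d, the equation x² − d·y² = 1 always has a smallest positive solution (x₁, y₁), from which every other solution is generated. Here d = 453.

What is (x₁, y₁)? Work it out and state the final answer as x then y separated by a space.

√453 = [21; 3,1,1,10,14,10,1,1,3,42, …], period ℓ=10 (even) → k=9
a_0=21:  p_0=21·1+0=21,  q_0=21·0+1=1
a_1=3:  p_1=3·21+1=64,  q_1=3·1+0=3
a_2=1:  p_2=1·64+21=85,  q_2=1·3+1=4
a_3=1:  p_3=1·85+64=149,  q_3=1·4+3=7
a_4=10:  p_4=10·149+85=1575,  q_4=10·7+4=74
a_5=14:  p_5=14·1575+149=22199,  q_5=14·74+7=1043
a_6=10:  p_6=10·22199+1575=223565,  q_6=10·1043+74=10504
…
a_8=1:  p_8=1·245764+223565=469329,  q_8=1·11547+10504=22051
a_9=3:  p_9=3·469329+245764=1653751,  q_9=3·22051+11547=77700
fundamental: x₁=1653751, y₁=77700  (since 2734892370001 − 453·6037290000 = 1)

1653751 77700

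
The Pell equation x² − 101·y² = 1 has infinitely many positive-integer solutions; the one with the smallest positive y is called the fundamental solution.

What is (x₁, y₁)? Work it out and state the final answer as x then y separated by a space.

201 20

d=101: √d = [10; 20] (ℓ=1, odd), read p_1/q_1
k=0  a_k=10  p_k/q_k = 10/1
k=1  a_k=20  p_k/q_k = 201/20
(x₁, y₁) = (201, 20);  201² − 101·20² = 1 ✓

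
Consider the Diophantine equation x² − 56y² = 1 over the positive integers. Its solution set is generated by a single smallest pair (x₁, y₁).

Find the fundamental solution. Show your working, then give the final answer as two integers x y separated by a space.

15 2

√56 = [7; 2,14, …], period ℓ=2 (even) → k=1
i=0: a=7 ⇒ p=7, q=1
i=1: a=2 ⇒ p=15, q=2
(x₁, y₁) = (15, 2);  15² − 56·2² = 1 ✓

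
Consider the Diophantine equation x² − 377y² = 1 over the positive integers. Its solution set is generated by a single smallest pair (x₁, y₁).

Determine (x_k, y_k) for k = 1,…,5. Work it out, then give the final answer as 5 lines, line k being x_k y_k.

[19; 2,2,2,38] for √377; ℓ=4 ⇒ convergent index 3
i=0: a=19 ⇒ p=19, q=1
…
i=2: a=2 ⇒ p=97, q=5
i=3: a=2 ⇒ p=233, q=12
(x₁, y₁) = (233, 12);  233² − 377·12² = 1 ✓
(233+12√377)^2 = 108577 + 5592√377
(233+12√377)^3 = 50596649 + 2605860√377
(233+12√377)^4 = 23577929857 + 1214325168√377
(233+12√377)^5 = 10987264716713 + 565872922428√377

233 12
108577 5592
50596649 2605860
23577929857 1214325168
10987264716713 565872922428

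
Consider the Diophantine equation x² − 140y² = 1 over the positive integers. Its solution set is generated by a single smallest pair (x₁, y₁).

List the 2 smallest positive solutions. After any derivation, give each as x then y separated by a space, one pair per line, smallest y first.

d=140: √d = [11; 1,4,1,22] (ℓ=4, even), read p_3/q_3
i=0: a=11 ⇒ p=11, q=1
…
i=2: a=4 ⇒ p=59, q=5
i=3: a=1 ⇒ p=71, q=6
fundamental: x₁=71, y₁=6  (since 5041 − 140·36 = 1)
n=2: (71,6)∘(71,6) = (71·71+140·6·6, 71·6+6·71) = (10081,852)

71 6
10081 852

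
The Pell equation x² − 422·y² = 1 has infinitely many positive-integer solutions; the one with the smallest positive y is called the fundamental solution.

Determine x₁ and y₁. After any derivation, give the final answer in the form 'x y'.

d=422: √d = [20; 1,1,5,2,1,…,1,1,40] (ℓ=14, even), read p_13/q_13
k=0  a_k=20  p_k/q_k = 20/1
k=1  a_k=1  p_k/q_k = 21/1
…
k=3  a_k=5  p_k/q_k = 226/11
…
k=5  a_k=1  p_k/q_k = 719/35
k=6  a_k=3  p_k/q_k = 2650/129
k=7  a_k=20  p_k/q_k = 53719/2615
…
k=9  a_k=1  p_k/q_k = 217526/10589
k=10  a_k=2  p_k/q_k = 598859/29152
…
k=12  a_k=1  p_k/q_k = 3810680/185501
k=13  a_k=1  p_k/q_k = 7022501/341850
(x₁, y₁) = (7022501, 341850);  7022501² − 422·341850² = 1 ✓

7022501 341850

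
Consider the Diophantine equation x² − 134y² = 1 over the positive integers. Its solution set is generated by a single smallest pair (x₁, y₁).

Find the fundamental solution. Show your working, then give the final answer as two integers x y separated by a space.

145925 12606

[11; 1,1,2,1,3,…,1,1,22] for √134; ℓ=14 ⇒ convergent index 13
a_0=11:  p_0=11·1+0=11,  q_0=11·0+1=1
a_1=1:  p_1=1·11+1=12,  q_1=1·1+0=1
…
a_3=2:  p_3=2·23+12=58,  q_3=2·2+1=5
…
a_5=3:  p_5=3·81+58=301,  q_5=3·7+5=26
a_6=1:  p_6=1·301+81=382,  q_6=1·26+7=33
a_7=10:  p_7=10·382+301=4121,  q_7=10·33+26=356
a_8=1:  p_8=1·4121+382=4503,  q_8=1·356+33=389
a_9=3:  p_9=3·4503+4121=17630,  q_9=3·389+356=1523
a_10=1:  p_10=1·17630+4503=22133,  q_10=1·1523+389=1912
a_11=2:  p_11=2·22133+17630=61896,  q_11=2·1912+1523=5347
a_12=1:  p_12=1·61896+22133=84029,  q_12=1·5347+1912=7259
a_13=1:  p_13=1·84029+61896=145925,  q_13=1·7259+5347=12606
fundamental: x₁=145925, y₁=12606  (since 21294105625 − 134·158911236 = 1)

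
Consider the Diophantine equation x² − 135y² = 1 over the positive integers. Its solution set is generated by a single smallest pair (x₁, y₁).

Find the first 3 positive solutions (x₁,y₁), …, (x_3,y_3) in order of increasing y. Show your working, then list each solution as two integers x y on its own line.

244 21
119071 10248
58106404 5001003

√135 → a₀=11, period (1,1,1,1,1,1,1,22); ℓ=8 even so k=7
k=0  a_k=11  p_k/q_k = 11/1
…
k=4  a_k=1  p_k/q_k = 58/5
…
k=6  a_k=1  p_k/q_k = 151/13
k=7  a_k=1  p_k/q_k = 244/21
fundamental: x₁=244, y₁=21  (since 59536 − 135·441 = 1)
(244+21√135)^2 = 119071 + 10248√135
(244+21√135)^3 = 58106404 + 5001003√135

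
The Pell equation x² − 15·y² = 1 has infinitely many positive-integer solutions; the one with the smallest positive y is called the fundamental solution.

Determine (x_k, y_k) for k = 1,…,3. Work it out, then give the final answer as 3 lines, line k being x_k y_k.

√15 = [3; 1,6, …], period ℓ=2 (even) → k=1
i=0: a=3 ⇒ p=3, q=1
i=1: a=1 ⇒ p=4, q=1
fundamental: x₁=4, y₁=1  (since 16 − 15·1 = 1)
(4+1√15)^2 = 31 + 8√15
(4+1√15)^3 = 244 + 63√15

4 1
31 8
244 63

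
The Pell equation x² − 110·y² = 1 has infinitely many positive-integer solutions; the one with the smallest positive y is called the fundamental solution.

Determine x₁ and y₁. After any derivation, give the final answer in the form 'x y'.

21 2

√110 = [10; 2,20, …], period ℓ=2 (even) → k=1
i=0: a=10 ⇒ p=10, q=1
i=1: a=2 ⇒ p=21, q=2
fundamental: x₁=21, y₁=2  (since 441 − 110·4 = 1)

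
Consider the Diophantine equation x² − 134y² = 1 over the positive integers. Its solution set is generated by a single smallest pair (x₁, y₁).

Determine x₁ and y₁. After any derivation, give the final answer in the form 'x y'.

d=134: √d = [11; 1,1,2,1,3,…,1,1,22] (ℓ=14, even), read p_13/q_13
step 0: (11, 1)  from 11·(1,0) + (0,1)
…
step 3: (58, 5)  from 2·(23,2) + (12,1)
step 4: (81, 7)  from 1·(58,5) + (23,2)
step 5: (301, 26)  from 3·(81,7) + (58,5)
step 6: (382, 33)  from 1·(301,26) + (81,7)
step 7: (4121, 356)  from 10·(382,33) + (301,26)
step 8: (4503, 389)  from 1·(4121,356) + (382,33)
…
step 12: (84029, 7259)  from 1·(61896,5347) + (22133,1912)
step 13: (145925, 12606)  from 1·(84029,7259) + (61896,5347)
fundamental: x₁=145925, y₁=12606  (since 21294105625 − 134·158911236 = 1)

145925 12606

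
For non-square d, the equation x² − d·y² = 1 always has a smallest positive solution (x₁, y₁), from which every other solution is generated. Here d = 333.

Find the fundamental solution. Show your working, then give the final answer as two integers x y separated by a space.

73 4

√333 = [18; 4,36, …], period ℓ=2 (even) → k=1
a_0=18:  p_0=18·1+0=18,  q_0=18·0+1=1
a_1=4:  p_1=4·18+1=73,  q_1=4·1+0=4
(x₁, y₁) = (73, 4);  73² − 333·4² = 1 ✓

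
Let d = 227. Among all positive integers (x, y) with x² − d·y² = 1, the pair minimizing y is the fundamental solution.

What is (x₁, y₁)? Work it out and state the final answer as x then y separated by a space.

[15; 15,30] for √227; ℓ=2 ⇒ convergent index 1
i=0: a=15 ⇒ p=15, q=1
i=1: a=15 ⇒ p=226, q=15
→ (226, 15).  Check: 226²=51076, 227·15²=51075, difference 1.

226 15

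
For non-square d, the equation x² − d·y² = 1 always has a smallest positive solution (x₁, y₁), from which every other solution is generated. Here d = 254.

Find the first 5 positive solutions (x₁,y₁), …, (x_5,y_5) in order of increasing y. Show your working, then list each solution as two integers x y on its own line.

[15; 1,14,1,30] for √254; ℓ=4 ⇒ convergent index 3
i=0: a=15 ⇒ p=15, q=1
…
i=2: a=14 ⇒ p=239, q=15
i=3: a=1 ⇒ p=255, q=16
→ (255, 16).  Check: 255²=65025, 254·16²=65024, difference 1.
k=2:  x_2 = 255·255+254·16·16 = 130049,  y_2 = 255·16+16·255 = 8160
k=3:  x_3 = 255·130049+254·16·8160 = 66324735,  y_3 = 255·8160+16·130049 = 4161584
k=4:  x_4 = 255·66324735+254·16·4161584 = 33825484801,  y_4 = 255·4161584+16·66324735 = 2122399680
k=5:  x_5 = 255·33825484801+254·16·2122399680 = 17250930923775,  y_5 = 255·2122399680+16·33825484801 = 1082419675216

255 16
130049 8160
66324735 4161584
33825484801 2122399680
17250930923775 1082419675216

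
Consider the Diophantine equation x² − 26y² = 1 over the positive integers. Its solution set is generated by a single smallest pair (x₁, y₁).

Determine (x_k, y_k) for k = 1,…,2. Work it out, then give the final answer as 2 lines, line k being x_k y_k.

√26 → a₀=5, period (10); ℓ=1 odd so k=1
step 0: (5, 1)  from 5·(1,0) + (0,1)
step 1: (51, 10)  from 10·(5,1) + (1,0)
→ (51, 10).  Check: 51²=2601, 26·10²=2600, difference 1.
n=2: (51,10)∘(51,10) = (51·51+26·10·10, 51·10+10·51) = (5201,1020)

51 10
5201 1020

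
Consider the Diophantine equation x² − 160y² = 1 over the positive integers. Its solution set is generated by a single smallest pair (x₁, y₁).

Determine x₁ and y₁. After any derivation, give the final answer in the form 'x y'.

[12; 1,1,1,5,1,1,1,24] for √160; ℓ=8 ⇒ convergent index 7
i=0: a=12 ⇒ p=12, q=1
…
i=2: a=1 ⇒ p=25, q=2
…
i=6: a=1 ⇒ p=468, q=37
i=7: a=1 ⇒ p=721, q=57
(x₁, y₁) = (721, 57);  721² − 160·57² = 1 ✓

721 57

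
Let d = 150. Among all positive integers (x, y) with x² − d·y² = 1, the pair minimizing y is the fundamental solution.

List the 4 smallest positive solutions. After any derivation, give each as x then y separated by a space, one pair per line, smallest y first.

49 4
4801 392
470449 38412
46099201 3763984

√150 → a₀=12, period (4,24); ℓ=2 even so k=1
step 0: (12, 1)  from 12·(1,0) + (0,1)
step 1: (49, 4)  from 4·(12,1) + (1,0)
fundamental: x₁=49, y₁=4  (since 2401 − 150·16 = 1)
(x_2, y_2) = (49·49 + 150·4·4, 49·4 + 4·49) = (4801, 392)
(x_3, y_3) = (49·4801 + 150·4·392, 49·392 + 4·4801) = (470449, 38412)
(x_4, y_4) = (49·470449 + 150·4·38412, 49·38412 + 4·470449) = (46099201, 3763984)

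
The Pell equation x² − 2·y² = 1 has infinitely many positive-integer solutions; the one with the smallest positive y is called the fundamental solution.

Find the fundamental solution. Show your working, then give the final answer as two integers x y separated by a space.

3 2

√2 = [1; 2, …], period ℓ=1 (odd) → k=1
a_0=1:  p_0=1·1+0=1,  q_0=1·0+1=1
a_1=2:  p_1=2·1+1=3,  q_1=2·1+0=2
→ (3, 2).  Check: 3²=9, 2·2²=8, difference 1.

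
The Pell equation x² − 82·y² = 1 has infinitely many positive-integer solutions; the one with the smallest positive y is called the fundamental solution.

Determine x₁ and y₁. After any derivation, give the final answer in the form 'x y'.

d=82: √d = [9; 18] (ℓ=1, odd), read p_1/q_1
a_0=9:  p_0=9·1+0=9,  q_0=9·0+1=1
a_1=18:  p_1=18·9+1=163,  q_1=18·1+0=18
→ (163, 18).  Check: 163²=26569, 82·18²=26568, difference 1.

163 18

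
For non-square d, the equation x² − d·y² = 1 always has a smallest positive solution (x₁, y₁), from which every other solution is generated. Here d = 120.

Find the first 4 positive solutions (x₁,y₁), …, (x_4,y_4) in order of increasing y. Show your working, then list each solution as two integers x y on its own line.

11 1
241 22
5291 483
116161 10604

[10; 1,20] for √120; ℓ=2 ⇒ convergent index 1
i=0: a=10 ⇒ p=10, q=1
i=1: a=1 ⇒ p=11, q=1
→ (11, 1).  Check: 11²=121, 120·1²=120, difference 1.
n=2: (11,1)∘(11,1) = (11·11+120·1·1, 11·1+1·11) = (241,22)
n=3: (241,22)∘(11,1) = (11·241+120·1·22, 11·22+1·241) = (5291,483)
n=4: (5291,483)∘(11,1) = (11·5291+120·1·483, 11·483+1·5291) = (116161,10604)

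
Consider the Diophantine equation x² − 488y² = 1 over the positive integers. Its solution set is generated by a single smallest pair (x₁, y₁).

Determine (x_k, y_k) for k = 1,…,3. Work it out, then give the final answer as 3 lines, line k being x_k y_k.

√488 = [22; 11,44, …], period ℓ=2 (even) → k=1
a_0=22:  p_0=22·1+0=22,  q_0=22·0+1=1
a_1=11:  p_1=11·22+1=243,  q_1=11·1+0=11
fundamental: x₁=243, y₁=11  (since 59049 − 488·121 = 1)
n=2: (243,11)∘(243,11) = (243·243+488·11·11, 243·11+11·243) = (118097,5346)
n=3: (118097,5346)∘(243,11) = (243·118097+488·11·5346, 243·5346+11·118097) = (57394899,2598145)

243 11
118097 5346
57394899 2598145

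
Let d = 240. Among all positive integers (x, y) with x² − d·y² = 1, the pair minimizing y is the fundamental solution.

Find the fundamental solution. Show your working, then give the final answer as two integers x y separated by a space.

31 2

[15; 2,30] for √240; ℓ=2 ⇒ convergent index 1
k=0  a_k=15  p_k/q_k = 15/1
k=1  a_k=2  p_k/q_k = 31/2
→ (31, 2).  Check: 31²=961, 240·2²=960, difference 1.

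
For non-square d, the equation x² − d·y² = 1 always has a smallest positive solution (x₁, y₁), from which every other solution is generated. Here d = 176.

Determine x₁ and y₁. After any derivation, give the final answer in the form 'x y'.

[13; 3,1,3,26] for √176; ℓ=4 ⇒ convergent index 3
a_0=13:  p_0=13·1+0=13,  q_0=13·0+1=1
a_1=3:  p_1=3·13+1=40,  q_1=3·1+0=3
a_2=1:  p_2=1·40+13=53,  q_2=1·3+1=4
a_3=3:  p_3=3·53+40=199,  q_3=3·4+3=15
→ (199, 15).  Check: 199²=39601, 176·15²=39600, difference 1.

199 15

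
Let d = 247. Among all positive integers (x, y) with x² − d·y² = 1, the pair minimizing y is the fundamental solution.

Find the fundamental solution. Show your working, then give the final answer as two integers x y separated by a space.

√247 → a₀=15, period (1,2,1,1,9,1,9,1,1,2,1,30); ℓ=12 even so k=11
a_0=15:  p_0=15·1+0=15,  q_0=15·0+1=1
a_1=1:  p_1=1·15+1=16,  q_1=1·1+0=1
a_2=2:  p_2=2·16+15=47,  q_2=2·1+1=3
a_3=1:  p_3=1·47+16=63,  q_3=1·3+1=4
a_4=1:  p_4=1·63+47=110,  q_4=1·4+3=7
a_5=9:  p_5=9·110+63=1053,  q_5=9·7+4=67
a_6=1:  p_6=1·1053+110=1163,  q_6=1·67+7=74
a_7=9:  p_7=9·1163+1053=11520,  q_7=9·74+67=733
a_8=1:  p_8=1·11520+1163=12683,  q_8=1·733+74=807
a_9=1:  p_9=1·12683+11520=24203,  q_9=1·807+733=1540
a_10=2:  p_10=2·24203+12683=61089,  q_10=2·1540+807=3887
a_11=1:  p_11=1·61089+24203=85292,  q_11=1·3887+1540=5427
(x₁, y₁) = (85292, 5427);  85292² − 247·5427² = 1 ✓

85292 5427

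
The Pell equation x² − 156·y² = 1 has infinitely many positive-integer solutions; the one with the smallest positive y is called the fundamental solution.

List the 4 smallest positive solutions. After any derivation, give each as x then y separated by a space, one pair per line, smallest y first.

25 2
1249 100
62425 4998
3120001 249800

√156 → a₀=12, period (2,24); ℓ=2 even so k=1
i=0: a=12 ⇒ p=12, q=1
i=1: a=2 ⇒ p=25, q=2
fundamental: x₁=25, y₁=2  (since 625 − 156·4 = 1)
(25+2√156)^2 = 1249 + 100√156
(25+2√156)^3 = 62425 + 4998√156
(25+2√156)^4 = 3120001 + 249800√156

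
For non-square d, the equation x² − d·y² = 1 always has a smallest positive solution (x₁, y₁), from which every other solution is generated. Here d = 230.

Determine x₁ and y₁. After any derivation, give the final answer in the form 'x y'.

91 6

√230 → a₀=15, period (6,30); ℓ=2 even so k=1
step 0: (15, 1)  from 15·(1,0) + (0,1)
step 1: (91, 6)  from 6·(15,1) + (1,0)
fundamental: x₁=91, y₁=6  (since 8281 − 230·36 = 1)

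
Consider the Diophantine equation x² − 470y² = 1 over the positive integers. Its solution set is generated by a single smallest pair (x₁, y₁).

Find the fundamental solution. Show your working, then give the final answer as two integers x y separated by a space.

1691 78

d=470: √d = [21; 1,2,8,2,1,42] (ℓ=6, even), read p_5/q_5
a_0=21:  p_0=21·1+0=21,  q_0=21·0+1=1
a_1=1:  p_1=1·21+1=22,  q_1=1·1+0=1
a_2=2:  p_2=2·22+21=65,  q_2=2·1+1=3
a_3=8:  p_3=8·65+22=542,  q_3=8·3+1=25
a_4=2:  p_4=2·542+65=1149,  q_4=2·25+3=53
a_5=1:  p_5=1·1149+542=1691,  q_5=1·53+25=78
(x₁, y₁) = (1691, 78);  1691² − 470·78² = 1 ✓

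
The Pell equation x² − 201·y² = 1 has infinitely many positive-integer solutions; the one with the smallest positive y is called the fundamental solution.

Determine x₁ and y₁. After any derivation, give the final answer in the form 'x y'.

515095 36332

√201 → a₀=14, period (5,1,1,1,2,…,1,5,28); ℓ=14 even so k=13
step 0: (14, 1)  from 14·(1,0) + (0,1)
step 1: (71, 5)  from 5·(14,1) + (1,0)
…
step 3: (156, 11)  from 1·(85,6) + (71,5)
step 4: (241, 17)  from 1·(156,11) + (85,6)
step 5: (638, 45)  from 2·(241,17) + (156,11)
step 6: (879, 62)  from 1·(638,45) + (241,17)
step 7: (7670, 541)  from 8·(879,62) + (638,45)
step 8: (8549, 603)  from 1·(7670,541) + (879,62)
…
step 11: (58085, 4097)  from 1·(33317,2350) + (24768,1747)
step 12: (91402, 6447)  from 1·(58085,4097) + (33317,2350)
step 13: (515095, 36332)  from 5·(91402,6447) + (58085,4097)
fundamental: x₁=515095, y₁=36332  (since 265322859025 − 201·1320014224 = 1)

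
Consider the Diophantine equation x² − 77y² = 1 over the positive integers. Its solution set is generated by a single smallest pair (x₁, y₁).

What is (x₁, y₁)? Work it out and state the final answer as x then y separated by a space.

351 40

√77 → a₀=8, period (1,3,2,3,1,16); ℓ=6 even so k=5
step 0: (8, 1)  from 8·(1,0) + (0,1)
step 1: (9, 1)  from 1·(8,1) + (1,0)
step 2: (35, 4)  from 3·(9,1) + (8,1)
…
step 4: (272, 31)  from 3·(79,9) + (35,4)
step 5: (351, 40)  from 1·(272,31) + (79,9)
→ (351, 40).  Check: 351²=123201, 77·40²=123200, difference 1.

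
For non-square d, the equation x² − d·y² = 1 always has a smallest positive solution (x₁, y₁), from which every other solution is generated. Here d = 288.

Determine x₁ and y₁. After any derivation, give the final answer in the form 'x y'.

√288 = [16; 1,32, …], period ℓ=2 (even) → k=1
k=0  a_k=16  p_k/q_k = 16/1
k=1  a_k=1  p_k/q_k = 17/1
fundamental: x₁=17, y₁=1  (since 289 − 288·1 = 1)

17 1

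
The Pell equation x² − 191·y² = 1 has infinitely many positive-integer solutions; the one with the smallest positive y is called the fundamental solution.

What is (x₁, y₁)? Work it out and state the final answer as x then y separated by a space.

8994000 650783

√191 → a₀=13, period (1,4,1,1,3,…,4,1,26); ℓ=16 even so k=15
i=0: a=13 ⇒ p=13, q=1
i=1: a=1 ⇒ p=14, q=1
i=2: a=4 ⇒ p=69, q=5
…
i=4: a=1 ⇒ p=152, q=11
i=5: a=3 ⇒ p=539, q=39
i=6: a=2 ⇒ p=1230, q=89
…
i=8: a=13 ⇒ p=40217, q=2910
i=9: a=2 ⇒ p=83433, q=6037
…
i=12: a=1 ⇒ p=911765, q=65973
i=13: a=1 ⇒ p=1616447, q=116962
i=14: a=4 ⇒ p=7377553, q=533821
i=15: a=1 ⇒ p=8994000, q=650783
(x₁, y₁) = (8994000, 650783);  8994000² − 191·650783² = 1 ✓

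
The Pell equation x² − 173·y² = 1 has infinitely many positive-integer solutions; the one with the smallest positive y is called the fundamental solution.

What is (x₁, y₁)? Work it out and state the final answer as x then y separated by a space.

√173 → a₀=13, period (6,1,1,6,26); ℓ=5 odd so k=9
step 0: (13, 1)  from 13·(1,0) + (0,1)
step 1: (79, 6)  from 6·(13,1) + (1,0)
step 2: (92, 7)  from 1·(79,6) + (13,1)
…
step 5: (29239, 2223)  from 26·(1118,85) + (171,13)
…
step 8: (382343, 29069)  from 1·(205791,15646) + (176552,13423)
step 9: (2499849, 190060)  from 6·(382343,29069) + (205791,15646)
fundamental: x₁=2499849, y₁=190060  (since 6249245022801 − 173·36122803600 = 1)

2499849 190060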